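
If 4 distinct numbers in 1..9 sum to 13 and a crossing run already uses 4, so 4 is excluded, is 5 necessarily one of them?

No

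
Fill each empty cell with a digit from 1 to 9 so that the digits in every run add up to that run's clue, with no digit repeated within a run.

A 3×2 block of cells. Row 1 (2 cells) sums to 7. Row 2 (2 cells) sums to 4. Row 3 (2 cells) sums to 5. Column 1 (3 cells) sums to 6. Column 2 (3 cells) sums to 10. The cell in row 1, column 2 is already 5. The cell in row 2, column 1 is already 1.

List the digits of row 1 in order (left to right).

2 5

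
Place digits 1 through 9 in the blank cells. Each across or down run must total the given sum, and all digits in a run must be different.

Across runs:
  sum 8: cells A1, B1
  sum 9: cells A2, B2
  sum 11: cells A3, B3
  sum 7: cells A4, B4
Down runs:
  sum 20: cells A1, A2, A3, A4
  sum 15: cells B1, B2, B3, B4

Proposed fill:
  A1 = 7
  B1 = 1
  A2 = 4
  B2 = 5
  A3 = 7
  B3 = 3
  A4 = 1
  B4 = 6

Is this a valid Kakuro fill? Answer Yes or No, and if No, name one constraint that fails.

No — the down run A1–A4 sums to 19, not 20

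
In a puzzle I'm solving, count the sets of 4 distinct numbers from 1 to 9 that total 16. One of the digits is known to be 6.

3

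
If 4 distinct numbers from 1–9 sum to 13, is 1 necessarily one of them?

Yes

Every partition of 13 into 4 distinct digits includes 1: {1,2,3,7}, {1,2,4,6}, {1,3,4,5}.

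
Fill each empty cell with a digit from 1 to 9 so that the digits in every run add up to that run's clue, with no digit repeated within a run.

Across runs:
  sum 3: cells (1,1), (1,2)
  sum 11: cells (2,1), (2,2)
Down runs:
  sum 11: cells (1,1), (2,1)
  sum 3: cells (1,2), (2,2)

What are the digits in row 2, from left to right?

3 in 2 cells must be {1,2}.
The 3 across and the 11 down share only 2, so (1,1) = 2.
(1,2) = 3 − 2 = 1 completes the 3 across.
(2,1) = 11 − 2 = 9 completes the 11 down.
(2,2) = 11 − 9 = 2 completes the 11 across.

9, 2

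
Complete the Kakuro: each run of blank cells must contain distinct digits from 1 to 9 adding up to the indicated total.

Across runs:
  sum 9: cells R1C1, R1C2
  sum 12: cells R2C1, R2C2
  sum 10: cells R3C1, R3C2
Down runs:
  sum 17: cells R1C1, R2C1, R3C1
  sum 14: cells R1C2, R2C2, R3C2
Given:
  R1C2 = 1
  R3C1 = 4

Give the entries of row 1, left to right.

R1C1 = 9 − 1 = 8 completes the 9 across.
R2C1 = 17 − 12 = 5 completes the 17 down.
R2C2 = 12 − 5 = 7 completes the 12 across.
R3C2 = 10 − 4 = 6 completes the 10 across.

8 1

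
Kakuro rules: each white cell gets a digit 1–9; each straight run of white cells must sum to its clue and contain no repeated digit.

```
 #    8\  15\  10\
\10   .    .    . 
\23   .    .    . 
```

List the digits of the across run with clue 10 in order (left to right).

2 7 1

23 in 3 cells must be {6,8,9}.
The 23 across and the 8 down share only 6, so R2C1 = 6.
R1C1 = 8 − 6 = 2 completes the 8 down.
Given what's placed, R1C2 must be 7 to fit the 10 across and 15 down.
R1C3 = 10 − 9 = 1 completes the 10 across.
R2C2 = 15 − 7 = 8 completes the 15 down.
R2C3 = 23 − 14 = 9 completes the 23 across.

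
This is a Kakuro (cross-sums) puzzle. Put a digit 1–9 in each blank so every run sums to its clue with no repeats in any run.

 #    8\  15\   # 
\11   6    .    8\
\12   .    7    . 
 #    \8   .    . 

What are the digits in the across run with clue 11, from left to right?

6 5

R1C2 = 11 − 6 = 5 completes the 11 across.
R2C1 = 8 − 6 = 2 completes the 8 down.
R2C3 = 12 − 9 = 3 completes the 12 across.
R3C2 = 15 − 12 = 3 completes the 15 down.
R3C3 = 8 − 3 = 5 completes the 8 across.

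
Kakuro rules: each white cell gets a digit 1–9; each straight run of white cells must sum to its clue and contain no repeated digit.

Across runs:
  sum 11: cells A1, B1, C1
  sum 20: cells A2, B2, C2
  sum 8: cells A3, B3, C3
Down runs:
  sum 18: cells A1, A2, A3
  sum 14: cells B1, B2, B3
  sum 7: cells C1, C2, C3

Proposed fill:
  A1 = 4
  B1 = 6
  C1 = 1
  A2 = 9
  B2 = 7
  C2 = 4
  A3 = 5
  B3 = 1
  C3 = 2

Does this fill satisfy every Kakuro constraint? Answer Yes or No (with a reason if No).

Across: 4+6+1=11; 9+7+4=20; 5+1+2=8. Down: 4+9+5=18; 6+7+1=14; 1+4+2=7. No digit repeats within any run.

Yes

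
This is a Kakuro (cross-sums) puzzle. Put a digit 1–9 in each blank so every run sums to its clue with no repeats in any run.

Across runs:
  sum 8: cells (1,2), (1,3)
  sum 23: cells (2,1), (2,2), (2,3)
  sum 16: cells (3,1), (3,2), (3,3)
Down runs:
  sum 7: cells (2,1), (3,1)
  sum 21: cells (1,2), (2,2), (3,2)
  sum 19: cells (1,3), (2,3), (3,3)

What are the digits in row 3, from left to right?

23 in 3 cells must be {6,8,9}.
Only 6 fits (2,1) under both its across sum 23 and down sum 7.
(3,1) = 7 − 6 = 1 completes the 7 down.
Nothing is forced directly, so branch on (1,2), whose candidates are 5 or 6 or 7. If (1,2) = 5: that forces (1,3) = 3, (2,2) = 9, after which (2,3) would have to be in {8} for the 23 across but in {7,9} for the 19 down — contradiction. If (1,2) = 7: then (1,3) would have to be in {1} for the 8 across but in {2,3,4,5,6,7,8,9} for the 19 down — contradiction. So (1,2) = 6.
(1,3) = 8 − 6 = 2 completes the 8 across.
(2,2) = 8: the only remaining digit allowed by both the 23 across and the 21 down.
(2,3) = 23 − 14 = 9 completes the 23 across.
(3,2) = 21 − 14 = 7 completes the 21 down.
(3,3) = 16 − 8 = 8 completes the 16 across.

1 7 8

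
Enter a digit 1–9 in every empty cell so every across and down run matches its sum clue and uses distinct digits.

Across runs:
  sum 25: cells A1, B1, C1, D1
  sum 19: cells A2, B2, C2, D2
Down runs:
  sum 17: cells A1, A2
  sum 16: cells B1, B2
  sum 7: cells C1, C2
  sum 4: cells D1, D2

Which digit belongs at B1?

9

17 in 2 cells must be {8,9}; 16 in 2 cells must be {7,9}; 4 in 2 cells must be {1,3}.
Nothing is forced directly, so branch on D1, whose candidates are 1 or 3. If D1 = 1: then C1 would have to be in {7,8,9} for the 25 across but in {1,2,3,4,5,6} for the 7 down — contradiction. So D1 = 3.
D2 = 4 − 3 = 1 completes the 4 down.
Nothing is forced directly, so branch on B2, whose candidates are 7 or 9. If B2 = 9: that forces B1 = 7, C1 = 6, after which A2 would have to be in {2,3,4,5,6,7} for the 19 across but in {8,9} for the 17 down — contradiction. So B2 = 7.
B1 = 16 − 7 = 9 completes the 16 down.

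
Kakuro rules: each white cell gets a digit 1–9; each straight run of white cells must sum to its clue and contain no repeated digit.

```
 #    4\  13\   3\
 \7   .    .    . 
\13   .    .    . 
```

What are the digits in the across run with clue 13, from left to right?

7 in 3 cells must be {1,2,4}; 4 in 2 cells must be {1,3}; 3 in 2 cells must be {1,2}.
The 7 across and the 4 down share only 1, so R1C1 = 1.
Given what's placed, R1C2 must be 4 to fit the 7 across and 13 down.
R1C3 = 7 − 5 = 2 completes the 7 across.
R2C1 = 4 − 1 = 3 completes the 4 down.
R2C2 = 13 − 4 = 9 completes the 13 down.
R2C3 = 13 − 12 = 1 completes the 13 across.

3 9 1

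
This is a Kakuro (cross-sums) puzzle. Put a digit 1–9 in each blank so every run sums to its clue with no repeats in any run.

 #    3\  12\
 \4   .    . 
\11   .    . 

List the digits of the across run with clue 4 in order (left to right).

4 in 2 cells must be {1,3}; 3 in 2 cells must be {1,2}.
The 4 across and the 3 down share only 1, so R1C1 = 1.
R1C2 = 4 − 1 = 3 completes the 4 across.
R2C1 = 3 − 1 = 2 completes the 3 down.
R2C2 = 11 − 2 = 9 completes the 11 across.

1, 3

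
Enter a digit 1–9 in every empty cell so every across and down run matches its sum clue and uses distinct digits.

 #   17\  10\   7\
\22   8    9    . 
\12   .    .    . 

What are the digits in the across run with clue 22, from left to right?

17 in 2 cells must be {8,9}.
R1C3 = 22 − 17 = 5 completes the 22 across.
R2C1 = 17 − 8 = 9 completes the 17 down.
R2C2 = 10 − 9 = 1 completes the 10 down.
R2C3 = 12 − 10 = 2 completes the 12 across.

8 9 5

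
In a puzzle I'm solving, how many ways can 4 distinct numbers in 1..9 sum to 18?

11

4 distinct digits from 1–9 sum between 10 and 30.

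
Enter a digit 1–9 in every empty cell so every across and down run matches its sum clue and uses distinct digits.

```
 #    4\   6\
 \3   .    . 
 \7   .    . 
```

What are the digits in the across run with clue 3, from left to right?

3 in 2 cells must be {1,2}; 4 in 2 cells must be {1,3}.
The 3 across and the 4 down share only 1, so R1C1 = 1.
R1C2 = 3 − 1 = 2 completes the 3 across.
R2C1 = 4 − 1 = 3 completes the 4 down.
R2C2 = 7 − 3 = 4 completes the 7 across.

1 2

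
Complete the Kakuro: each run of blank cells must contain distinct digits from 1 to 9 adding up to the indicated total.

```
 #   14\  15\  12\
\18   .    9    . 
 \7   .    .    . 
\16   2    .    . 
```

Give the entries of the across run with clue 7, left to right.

4 1 2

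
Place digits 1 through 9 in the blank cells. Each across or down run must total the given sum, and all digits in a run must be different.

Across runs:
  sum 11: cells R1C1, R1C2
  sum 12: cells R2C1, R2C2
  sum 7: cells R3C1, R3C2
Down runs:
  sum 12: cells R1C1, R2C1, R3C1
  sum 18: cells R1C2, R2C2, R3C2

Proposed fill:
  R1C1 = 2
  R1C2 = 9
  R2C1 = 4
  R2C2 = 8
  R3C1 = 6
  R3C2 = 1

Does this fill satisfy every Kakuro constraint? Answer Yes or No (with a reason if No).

Yes

Across: 2+9=11; 4+8=12; 6+1=7. Down: 2+4+6=12; 9+8+1=18. No digit repeats within any run.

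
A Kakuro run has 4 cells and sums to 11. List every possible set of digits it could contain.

{1,2,3,5}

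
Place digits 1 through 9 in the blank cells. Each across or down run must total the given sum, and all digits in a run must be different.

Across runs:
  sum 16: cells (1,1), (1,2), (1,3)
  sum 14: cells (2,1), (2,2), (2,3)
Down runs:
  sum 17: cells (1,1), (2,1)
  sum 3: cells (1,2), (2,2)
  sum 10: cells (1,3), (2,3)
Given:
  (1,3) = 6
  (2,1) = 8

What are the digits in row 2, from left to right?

17 in 2 cells must be {8,9}; 3 in 2 cells must be {1,2}.
(1,1) = 17 − 8 = 9 completes the 17 down.
(1,2) = 16 − 15 = 1 completes the 16 across.
(2,2) = 3 − 1 = 2 completes the 3 down.
(2,3) = 14 − 10 = 4 completes the 14 across.

8 2 4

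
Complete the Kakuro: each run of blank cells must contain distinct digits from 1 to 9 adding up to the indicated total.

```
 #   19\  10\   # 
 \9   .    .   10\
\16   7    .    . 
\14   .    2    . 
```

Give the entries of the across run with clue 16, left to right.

7 3 6

No cell is forced outright now. R1C1 can only be 3 or 4 or 8 (the digits allowed by both its 9 across and its 19 down). If R1C1 = 3: then R1C2 would have to be in {6} for the 9 across but in {1,3,5,7} for the 10 down — contradiction. If R1C1 = 8: that forces R1C2 = 1, after which R2C2 would have to be in {1,3,4,5,6,8} for the 16 across but in {7} for the 10 down — contradiction. So R1C1 = 4.
R1C2 = 9 − 4 = 5 completes the 9 across.
R2C2 = 10 − 7 = 3 completes the 10 down.
R2C3 = 16 − 10 = 6 completes the 16 across.
R3C1 = 19 − 11 = 8 completes the 19 down.
R3C3 = 14 − 10 = 4 completes the 14 across.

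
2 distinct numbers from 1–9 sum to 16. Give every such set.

{7,9}

2 distinct digits from 1–9 sum between 3 and 17.
Only one set works: {7,9}.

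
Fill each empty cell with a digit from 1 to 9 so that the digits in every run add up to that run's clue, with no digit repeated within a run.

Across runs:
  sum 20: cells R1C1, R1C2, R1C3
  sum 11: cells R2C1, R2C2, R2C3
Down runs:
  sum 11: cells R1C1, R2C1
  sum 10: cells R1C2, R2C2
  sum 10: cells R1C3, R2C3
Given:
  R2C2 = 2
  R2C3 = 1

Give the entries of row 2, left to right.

R1C2 = 10 − 2 = 8 completes the 10 down.
R1C3 = 10 − 1 = 9 completes the 10 down.
R2C1 = 11 − 3 = 8 completes the 11 across.
R1C1 = 20 − 17 = 3 completes the 20 across.

8, 2, 1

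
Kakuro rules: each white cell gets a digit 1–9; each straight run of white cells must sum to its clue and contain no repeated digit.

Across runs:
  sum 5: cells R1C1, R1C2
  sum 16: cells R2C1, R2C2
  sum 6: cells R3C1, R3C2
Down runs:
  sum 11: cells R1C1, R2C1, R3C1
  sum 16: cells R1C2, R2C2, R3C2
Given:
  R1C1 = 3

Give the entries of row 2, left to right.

7 9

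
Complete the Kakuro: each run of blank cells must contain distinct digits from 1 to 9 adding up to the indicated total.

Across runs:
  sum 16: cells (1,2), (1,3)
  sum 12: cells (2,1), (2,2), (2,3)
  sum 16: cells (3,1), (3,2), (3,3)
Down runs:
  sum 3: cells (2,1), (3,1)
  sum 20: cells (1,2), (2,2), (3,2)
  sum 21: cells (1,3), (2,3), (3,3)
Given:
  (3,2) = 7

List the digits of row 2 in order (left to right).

2, 4, 6

16 in 2 cells must be {7,9}; 3 in 2 cells must be {1,2}.
Given what's placed, (1,2) must be 9 to fit the 16 across and 20 down.
(1,3) = 16 − 9 = 7 completes the 16 across.
(2,2) = 20 − 16 = 4 completes the 20 down.
(3,1) = 1: the only remaining digit allowed by both the 16 across and the 3 down.
(3,3) = 16 − 8 = 8 completes the 16 across.
(2,1) = 3 − 1 = 2 completes the 3 down.
(2,3) = 12 − 6 = 6 completes the 12 across.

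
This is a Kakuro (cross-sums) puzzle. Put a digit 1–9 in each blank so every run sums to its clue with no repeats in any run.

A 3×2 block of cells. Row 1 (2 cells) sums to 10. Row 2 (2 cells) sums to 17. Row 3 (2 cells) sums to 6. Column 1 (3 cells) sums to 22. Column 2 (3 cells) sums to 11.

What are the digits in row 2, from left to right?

9, 8

17 in 2 cells must be {8,9}.
The 17 across and the 11 down share only 8, so (2,2) = 8.
The 6 across and the 22 down share only 5, so (3,1) = 5.
(3,2) = 6 − 5 = 1 completes the 6 across.
(1,2) = 11 − 9 = 2 completes the 11 down.
(2,1) = 17 − 8 = 9 completes the 17 across.
(1,1) = 10 − 2 = 8 completes the 10 across.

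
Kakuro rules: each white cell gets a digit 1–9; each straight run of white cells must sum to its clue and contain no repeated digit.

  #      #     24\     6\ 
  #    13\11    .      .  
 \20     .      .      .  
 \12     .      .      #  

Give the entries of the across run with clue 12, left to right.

4 8

24 in 3 cells must be {7,8,9}.
Nothing is forced directly, so branch on R2C3, whose candidates are 4 or 5. If R2C3 = 5: then R1C3 would have to be in {2,3,4,5,6,7,8,9} for the 11 across but in {1} for the 6 down — contradiction. So R2C3 = 4.
R1C3 = 6 − 4 = 2 completes the 6 down.
R1C2 = 11 − 2 = 9 completes the 11 across.
R2C2 = 7: the only remaining digit allowed by both the 20 across and the 24 down.
R3C2 = 24 − 16 = 8 completes the 24 down.
R2C1 = 20 − 11 = 9 completes the 20 across.
R3C1 = 12 − 8 = 4 completes the 12 across.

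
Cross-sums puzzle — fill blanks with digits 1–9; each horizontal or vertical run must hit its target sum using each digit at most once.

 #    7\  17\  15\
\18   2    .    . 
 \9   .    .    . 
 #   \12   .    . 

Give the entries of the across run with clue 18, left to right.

2 9 7

R2C1 = 7 − 2 = 5 completes the 7 down.
Nothing is forced directly, so branch on R1C2, whose candidates are 7 or 9. If R1C2 = 7: that forces R1C3 = 9, R2C2 = 1, after which R2C3 would have to be in {3} for the 9 across but in {1,2,4,5} for the 15 down — contradiction. So R1C2 = 9.
R1C3 = 18 − 11 = 7 completes the 18 across.
R2C3 = 3: the only remaining digit allowed by both the 9 across and the 15 down.
R3C3 = 15 − 10 = 5 completes the 15 down.
R2C2 = 9 − 8 = 1 completes the 9 across.
R3C2 = 12 − 5 = 7 completes the 12 across.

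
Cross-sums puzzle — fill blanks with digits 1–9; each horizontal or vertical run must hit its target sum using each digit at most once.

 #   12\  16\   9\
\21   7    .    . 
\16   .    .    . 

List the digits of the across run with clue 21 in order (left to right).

16 in 2 cells must be {7,9}.
Given what's placed, R1C2 must be 9 to fit the 21 across and 16 down.
R1C3 = 21 − 16 = 5 completes the 21 across.
R2C1 = 12 − 7 = 5 completes the 12 down.
R2C2 = 16 − 9 = 7 completes the 16 down.
R2C3 = 16 − 12 = 4 completes the 16 across.

7 9 5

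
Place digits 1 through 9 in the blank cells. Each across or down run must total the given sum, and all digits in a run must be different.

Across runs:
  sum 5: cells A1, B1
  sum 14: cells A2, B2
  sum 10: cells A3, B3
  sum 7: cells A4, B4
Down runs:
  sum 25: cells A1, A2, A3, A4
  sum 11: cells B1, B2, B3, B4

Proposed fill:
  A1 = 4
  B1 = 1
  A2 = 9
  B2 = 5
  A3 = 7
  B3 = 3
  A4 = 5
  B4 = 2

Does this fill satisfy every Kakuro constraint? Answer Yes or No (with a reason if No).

Yes

Across: 4+1=5; 9+5=14; 7+3=10; 5+2=7. Down: 4+9+7+5=25; 1+5+3+2=11. No digit repeats within any run.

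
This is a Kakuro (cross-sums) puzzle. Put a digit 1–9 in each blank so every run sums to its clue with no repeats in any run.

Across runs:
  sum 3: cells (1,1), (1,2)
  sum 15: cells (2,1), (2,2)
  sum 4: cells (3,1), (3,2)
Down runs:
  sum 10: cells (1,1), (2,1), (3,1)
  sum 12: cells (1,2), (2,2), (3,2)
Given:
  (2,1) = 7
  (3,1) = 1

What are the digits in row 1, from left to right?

3 in 2 cells must be {1,2}; 4 in 2 cells must be {1,3}.
(1,1) = 10 − 8 = 2 completes the 10 down.
(1,2) = 3 − 2 = 1 completes the 3 across.
(2,2) = 15 − 7 = 8 completes the 15 across.
(3,2) = 4 − 1 = 3 completes the 4 across.

2 1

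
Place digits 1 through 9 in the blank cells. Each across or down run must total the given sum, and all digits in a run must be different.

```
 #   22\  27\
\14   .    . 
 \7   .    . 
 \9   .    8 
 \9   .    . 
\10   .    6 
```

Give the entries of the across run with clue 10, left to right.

4, 6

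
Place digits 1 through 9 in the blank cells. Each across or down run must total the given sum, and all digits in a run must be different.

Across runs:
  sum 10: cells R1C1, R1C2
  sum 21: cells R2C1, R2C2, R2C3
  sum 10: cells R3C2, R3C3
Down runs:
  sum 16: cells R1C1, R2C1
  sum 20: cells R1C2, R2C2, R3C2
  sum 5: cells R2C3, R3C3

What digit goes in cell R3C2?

16 in 2 cells must be {7,9}.
The 21 across and the 5 down share only 4, so R2C3 = 4.
R3C3 = 5 − 4 = 1 completes the 5 down.
R2C1 = 9: the only remaining digit allowed by both the 21 across and the 16 down.
R2C2 = 21 − 13 = 8 completes the 21 across.
R3C2 = 10 − 1 = 9 completes the 10 across.
R1C1 = 16 − 9 = 7 completes the 16 down.
R1C2 = 10 − 7 = 3 completes the 10 across.

9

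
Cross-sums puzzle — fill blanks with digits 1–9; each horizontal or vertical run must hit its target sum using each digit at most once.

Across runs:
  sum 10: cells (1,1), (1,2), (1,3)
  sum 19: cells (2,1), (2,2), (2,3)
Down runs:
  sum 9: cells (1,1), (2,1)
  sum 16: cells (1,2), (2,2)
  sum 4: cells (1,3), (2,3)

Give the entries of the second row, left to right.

7, 9, 3

16 in 2 cells must be {7,9}; 4 in 2 cells must be {1,3}.
The 10 across and the 16 down share only 7, so (1,2) = 7.
Given what's placed, (1,3) must be 1 to fit the 10 across and 4 down.
(2,2) = 16 − 7 = 9 completes the 16 down.
(2,3) = 4 − 1 = 3 completes the 4 down.
(1,1) = 10 − 8 = 2 completes the 10 across.
(2,1) = 19 − 12 = 7 completes the 19 across.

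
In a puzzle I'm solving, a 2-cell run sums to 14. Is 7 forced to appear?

No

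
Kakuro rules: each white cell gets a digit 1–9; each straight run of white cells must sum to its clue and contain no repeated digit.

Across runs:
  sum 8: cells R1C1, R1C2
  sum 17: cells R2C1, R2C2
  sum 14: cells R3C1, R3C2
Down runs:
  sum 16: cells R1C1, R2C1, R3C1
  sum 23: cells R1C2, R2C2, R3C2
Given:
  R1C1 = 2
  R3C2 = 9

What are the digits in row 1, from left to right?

17 in 2 cells must be {8,9}; 23 in 3 cells must be {6,8,9}.
R1C2 = 8 − 2 = 6 completes the 8 across.
R2C2 = 23 − 15 = 8 completes the 23 down.
R3C1 = 14 − 9 = 5 completes the 14 across.
R2C1 = 17 − 8 = 9 completes the 17 across.

2, 6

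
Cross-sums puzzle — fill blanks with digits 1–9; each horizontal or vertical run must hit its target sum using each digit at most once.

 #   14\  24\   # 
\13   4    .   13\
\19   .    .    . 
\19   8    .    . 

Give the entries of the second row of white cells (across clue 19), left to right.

2 8 9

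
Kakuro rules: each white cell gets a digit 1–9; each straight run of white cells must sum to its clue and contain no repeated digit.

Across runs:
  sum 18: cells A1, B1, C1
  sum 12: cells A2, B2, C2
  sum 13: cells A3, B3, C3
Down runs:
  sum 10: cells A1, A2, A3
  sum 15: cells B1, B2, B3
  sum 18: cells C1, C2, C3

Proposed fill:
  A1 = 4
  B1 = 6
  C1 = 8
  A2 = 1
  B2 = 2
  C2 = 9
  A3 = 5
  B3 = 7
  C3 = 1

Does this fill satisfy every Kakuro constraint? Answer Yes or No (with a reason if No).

Across: 4+6+8=18; 1+2+9=12; 5+7+1=13. Down: 4+1+5=10; 6+2+7=15; 8+9+1=18. No digit repeats within any run.

Yes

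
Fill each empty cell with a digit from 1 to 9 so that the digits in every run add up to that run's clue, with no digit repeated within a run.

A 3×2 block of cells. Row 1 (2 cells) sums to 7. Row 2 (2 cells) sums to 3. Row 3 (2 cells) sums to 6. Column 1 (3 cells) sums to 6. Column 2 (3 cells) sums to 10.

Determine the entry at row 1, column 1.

3

3 in 2 cells must be {1,2}; 6 in 3 cells must be {1,2,3}.
Nothing is forced directly, so branch on (2,1), whose candidates are 1 or 2. If (2,1) = 1: that forces (2,2) = 2, (3,1) = 2, after which (3,2) would have to be in {4} for the 6 across but in {1,3,5,7} for the 10 down — contradiction. So (2,1) = 2.
(2,2) = 3 − 2 = 1 completes the 3 across.
Given what's placed, (3,1) must be 1 to fit the 6 across and 6 down.
(3,2) = 6 − 1 = 5 completes the 6 across.
(1,1) = 6 − 3 = 3 completes the 6 down.
(1,2) = 7 − 3 = 4 completes the 7 across.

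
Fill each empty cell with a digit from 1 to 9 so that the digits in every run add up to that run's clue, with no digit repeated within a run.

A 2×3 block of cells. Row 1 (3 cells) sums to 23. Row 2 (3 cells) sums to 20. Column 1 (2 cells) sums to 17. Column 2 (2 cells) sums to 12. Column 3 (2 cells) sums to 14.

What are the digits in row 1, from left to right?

8 9 6

23 in 3 cells must be {6,8,9}; 17 in 2 cells must be {8,9}.
Nothing is forced directly, so branch on (1,1), whose candidates are 8 or 9. If (1,1) = 9: that forces (1,2) = 8, (1,3) = 6, (2,1) = 8, after which (2,2) would have to be in {3,5,7,9} for the 20 across but in {4} for the 12 down — contradiction. So (1,1) = 8.
Given what's placed, (1,2) must be 9 to fit the 23 across and 12 down.
(1,3) = 23 − 17 = 6 completes the 23 across.
(2,1) = 17 − 8 = 9 completes the 17 down.
(2,2) = 12 − 9 = 3 completes the 12 down.
(2,3) = 20 − 12 = 8 completes the 20 across.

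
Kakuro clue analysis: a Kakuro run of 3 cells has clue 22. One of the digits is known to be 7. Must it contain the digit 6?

Yes

The only way to make 22 from 3 distinct digits under that restriction is {6,7,9}, which contains 6.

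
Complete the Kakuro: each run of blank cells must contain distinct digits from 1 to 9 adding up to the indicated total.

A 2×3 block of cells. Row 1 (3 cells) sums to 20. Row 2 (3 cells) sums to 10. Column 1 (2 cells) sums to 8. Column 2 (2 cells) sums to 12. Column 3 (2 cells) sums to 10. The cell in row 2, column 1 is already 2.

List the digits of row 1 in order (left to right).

6 5 9

(1,1) = 8 − 2 = 6 completes the 8 down.
(1,3) = 9: the only remaining digit allowed by both the 20 across and the 10 down.
(2,3) = 10 − 9 = 1 completes the 10 down.
(1,2) = 20 − 15 = 5 completes the 20 across.
(2,2) = 10 − 3 = 7 completes the 10 across.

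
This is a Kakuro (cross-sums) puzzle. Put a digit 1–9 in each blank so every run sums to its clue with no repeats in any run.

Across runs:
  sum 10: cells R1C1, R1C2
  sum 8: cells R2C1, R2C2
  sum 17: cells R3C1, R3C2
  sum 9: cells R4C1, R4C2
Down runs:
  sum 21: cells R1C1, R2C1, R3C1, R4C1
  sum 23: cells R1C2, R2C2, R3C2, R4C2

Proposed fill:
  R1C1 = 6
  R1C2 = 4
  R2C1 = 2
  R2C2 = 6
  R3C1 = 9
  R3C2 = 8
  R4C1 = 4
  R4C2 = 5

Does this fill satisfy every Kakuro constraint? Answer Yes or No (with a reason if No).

Yes

Across: 6+4=10; 2+6=8; 9+8=17; 4+5=9. Down: 6+2+9+4=21; 4+6+8+5=23. No digit repeats within any run.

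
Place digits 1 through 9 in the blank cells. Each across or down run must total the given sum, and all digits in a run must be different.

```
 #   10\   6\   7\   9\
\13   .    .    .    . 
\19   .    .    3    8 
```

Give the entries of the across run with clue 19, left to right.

7, 1, 3, 8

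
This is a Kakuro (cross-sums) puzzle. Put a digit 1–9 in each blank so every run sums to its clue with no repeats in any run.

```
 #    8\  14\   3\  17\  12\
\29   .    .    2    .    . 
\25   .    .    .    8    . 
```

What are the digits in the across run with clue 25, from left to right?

2 9 1 8 5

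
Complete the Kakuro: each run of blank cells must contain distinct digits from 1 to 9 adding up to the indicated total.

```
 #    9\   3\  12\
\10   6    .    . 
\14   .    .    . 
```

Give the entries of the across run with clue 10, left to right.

6 1 3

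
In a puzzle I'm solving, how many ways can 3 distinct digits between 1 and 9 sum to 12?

7

3 distinct digits from 1–9 sum between 6 and 24.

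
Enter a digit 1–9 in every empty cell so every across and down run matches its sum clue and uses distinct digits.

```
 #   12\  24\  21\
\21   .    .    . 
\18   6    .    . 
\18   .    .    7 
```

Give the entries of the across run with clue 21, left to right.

24 in 3 cells must be {7,8,9}.
No cell is forced outright now. R3C1 can only be 2 or 5 (the digits allowed by both its 18 across and its 12 down). If R3C1 = 5: then R1C1 would have to be in {4,5,6,7,8,9} for the 21 across but in {1} for the 12 down — contradiction. So R3C1 = 2.
R1C1 = 12 − 8 = 4 completes the 12 down.
R3C2 = 18 − 9 = 9 completes the 18 across.
Given what's placed, R1C2 must be 8 to fit the 21 across and 24 down.
R1C3 = 21 − 12 = 9 completes the 21 across.
R2C2 = 24 − 17 = 7 completes the 24 down.
R2C3 = 18 − 13 = 5 completes the 18 across.

4 8 9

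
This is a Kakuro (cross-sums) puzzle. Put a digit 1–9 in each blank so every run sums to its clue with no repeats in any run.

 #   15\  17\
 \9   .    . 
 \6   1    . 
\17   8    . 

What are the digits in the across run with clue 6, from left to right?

17 in 2 cells must be {8,9}.
R1C1 = 15 − 9 = 6 completes the 15 down.
R1C2 = 9 − 6 = 3 completes the 9 across.
R2C2 = 6 − 1 = 5 completes the 6 across.
R3C2 = 17 − 8 = 9 completes the 17 across.

1 5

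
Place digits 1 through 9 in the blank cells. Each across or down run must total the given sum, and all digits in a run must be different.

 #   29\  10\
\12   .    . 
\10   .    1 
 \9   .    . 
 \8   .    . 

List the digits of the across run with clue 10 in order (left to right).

29 in 4 cells must be {5,7,8,9}; 10 in 4 cells must be {1,2,3,4}.
R2C1 = 10 − 1 = 9 completes the 10 across.
Nothing is forced directly, so branch on R1C2, whose candidates are 3 or 4. If R1C2 = 3: then R1C1 would have to be in {9} for the 12 across but in {5,7,8} for the 29 down — contradiction. So R1C2 = 4.
R1C1 = 12 − 4 = 8 completes the 12 across.
No cell is forced outright now. R3C1 can only be 5 or 7 (the digits allowed by both its 9 across and its 29 down). If R3C1 = 5: then R3C2 would have to be in {4} for the 9 across but in {2,3} for the 10 down — contradiction. So R3C1 = 7.
R3C2 = 9 − 7 = 2 completes the 9 across.
R4C1 = 29 − 24 = 5 completes the 29 down.
R4C2 = 8 − 5 = 3 completes the 8 across.

9, 1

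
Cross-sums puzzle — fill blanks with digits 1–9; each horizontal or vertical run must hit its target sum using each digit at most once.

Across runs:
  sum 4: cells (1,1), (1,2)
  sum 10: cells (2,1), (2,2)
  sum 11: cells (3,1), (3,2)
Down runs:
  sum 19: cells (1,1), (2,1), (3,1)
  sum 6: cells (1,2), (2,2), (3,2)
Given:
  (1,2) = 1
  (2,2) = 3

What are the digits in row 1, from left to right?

4 in 2 cells must be {1,3}; 6 in 3 cells must be {1,2,3}.
(1,1) = 4 − 1 = 3 completes the 4 across.
(2,1) = 10 − 3 = 7 completes the 10 across.
(3,1) = 19 − 10 = 9 completes the 19 down.
(3,2) = 11 − 9 = 2 completes the 11 across.

3, 1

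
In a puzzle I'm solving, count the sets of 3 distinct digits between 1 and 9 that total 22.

3 distinct digits from 1–9 sum between 6 and 24.
Enumerating: {5,8,9}, {6,7,9}.

2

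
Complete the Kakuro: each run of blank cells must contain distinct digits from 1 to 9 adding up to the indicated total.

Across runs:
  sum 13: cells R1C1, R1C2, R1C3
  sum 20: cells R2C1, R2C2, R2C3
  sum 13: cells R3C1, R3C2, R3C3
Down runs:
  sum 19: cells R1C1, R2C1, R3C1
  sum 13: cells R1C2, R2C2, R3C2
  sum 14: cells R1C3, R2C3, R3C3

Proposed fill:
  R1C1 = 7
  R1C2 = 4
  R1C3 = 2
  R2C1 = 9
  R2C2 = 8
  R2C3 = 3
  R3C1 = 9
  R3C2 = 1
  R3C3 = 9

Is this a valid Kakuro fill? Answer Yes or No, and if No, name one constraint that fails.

No — the across run R3C1–R3C3 sums to 19, not 13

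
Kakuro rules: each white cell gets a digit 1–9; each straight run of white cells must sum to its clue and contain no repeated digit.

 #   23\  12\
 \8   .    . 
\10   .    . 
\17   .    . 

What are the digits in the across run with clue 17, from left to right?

8 9

17 in 2 cells must be {8,9}; 23 in 3 cells must be {6,8,9}.
The 8 across and the 23 down share only 6, so R1C1 = 6.
R1C2 = 8 − 6 = 2 completes the 8 across.
Given what's placed, R3C2 must be 9 to fit the 17 across and 12 down.
R2C2 = 12 − 11 = 1 completes the 12 down.
R3C1 = 17 − 9 = 8 completes the 17 across.
R2C1 = 10 − 1 = 9 completes the 10 across.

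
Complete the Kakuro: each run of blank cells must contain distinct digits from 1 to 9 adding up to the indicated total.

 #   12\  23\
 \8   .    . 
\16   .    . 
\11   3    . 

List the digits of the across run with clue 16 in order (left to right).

7 9

16 in 2 cells must be {7,9}; 23 in 3 cells must be {6,8,9}.
The 8 across and the 23 down share only 6, so R1C2 = 6.
R2C1 = 7: the only remaining digit allowed by both the 16 across and the 12 down.
R2C2 = 16 − 7 = 9 completes the 16 across.
R3C2 = 11 − 3 = 8 completes the 11 across.
R1C1 = 8 − 6 = 2 completes the 8 across.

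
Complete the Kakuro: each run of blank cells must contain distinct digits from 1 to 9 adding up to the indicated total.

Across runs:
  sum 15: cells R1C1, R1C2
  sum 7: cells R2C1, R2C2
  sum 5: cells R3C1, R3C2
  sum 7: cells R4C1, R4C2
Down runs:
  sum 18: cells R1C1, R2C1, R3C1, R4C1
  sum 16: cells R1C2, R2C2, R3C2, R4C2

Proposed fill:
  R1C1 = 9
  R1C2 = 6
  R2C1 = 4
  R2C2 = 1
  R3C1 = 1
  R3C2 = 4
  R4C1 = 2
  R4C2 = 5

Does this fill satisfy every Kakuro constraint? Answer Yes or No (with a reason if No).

No — the down run R1C1–R4C1 sums to 16, not 18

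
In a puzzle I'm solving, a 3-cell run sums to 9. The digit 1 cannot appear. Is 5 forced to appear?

No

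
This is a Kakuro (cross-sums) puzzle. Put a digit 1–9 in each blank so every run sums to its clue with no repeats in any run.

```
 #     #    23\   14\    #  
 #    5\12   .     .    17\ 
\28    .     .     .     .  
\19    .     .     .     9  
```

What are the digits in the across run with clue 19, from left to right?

23 in 3 cells must be {6,8,9}; 17 in 2 cells must be {8,9}.
R2C1 = 4: only digit in both the 28-across and 5-down candidate sets.
R2C4 = 17 − 9 = 8 completes the 17 down.
R3C1 = 5 − 4 = 1 completes the 5 down.
R3C2 = 6: the only remaining digit allowed by both the 19 across and the 23 down.
R3C3 = 19 − 16 = 3 completes the 19 across.

1, 6, 3, 9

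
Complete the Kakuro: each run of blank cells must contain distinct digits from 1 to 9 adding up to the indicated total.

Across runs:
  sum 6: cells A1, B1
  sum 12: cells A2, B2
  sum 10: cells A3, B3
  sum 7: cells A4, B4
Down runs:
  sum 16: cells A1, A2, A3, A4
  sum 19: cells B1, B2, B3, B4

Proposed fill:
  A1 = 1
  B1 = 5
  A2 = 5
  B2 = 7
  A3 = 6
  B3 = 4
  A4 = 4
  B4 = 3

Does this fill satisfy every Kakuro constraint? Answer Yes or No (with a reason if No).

Yes

Across: 1+5=6; 5+7=12; 6+4=10; 4+3=7. Down: 1+5+6+4=16; 5+7+4+3=19. No digit repeats within any run.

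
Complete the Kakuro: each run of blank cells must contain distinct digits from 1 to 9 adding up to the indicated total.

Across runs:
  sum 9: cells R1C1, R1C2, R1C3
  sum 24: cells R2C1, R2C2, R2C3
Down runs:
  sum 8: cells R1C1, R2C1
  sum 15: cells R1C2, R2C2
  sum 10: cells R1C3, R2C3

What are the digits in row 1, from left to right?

24 in 3 cells must be {7,8,9}.
The 9 across and the 15 down share only 6, so R1C2 = 6.
The 24 across and the 8 down share only 7, so R2C1 = 7.
R2C2 = 15 − 6 = 9 completes the 15 down.
R2C3 = 24 − 16 = 8 completes the 24 across.
R1C1 = 8 − 7 = 1 completes the 8 down.
R1C3 = 9 − 7 = 2 completes the 9 across.

1, 6, 2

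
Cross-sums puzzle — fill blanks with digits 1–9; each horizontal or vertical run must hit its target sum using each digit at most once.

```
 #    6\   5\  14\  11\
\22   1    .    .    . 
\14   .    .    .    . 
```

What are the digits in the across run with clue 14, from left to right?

5, 1, 6, 2

R1C2 = 4: the only remaining digit allowed by both the 22 across and the 5 down.
R2C1 = 6 − 1 = 5 completes the 6 down.
R2C2 = 5 − 4 = 1 completes the 5 down.
R2C3 = 6: the only remaining digit allowed by both the 14 across and the 14 down.
R2C4 = 14 − 12 = 2 completes the 14 across.
R1C3 = 14 − 6 = 8 completes the 14 down.
R1C4 = 22 − 13 = 9 completes the 22 across.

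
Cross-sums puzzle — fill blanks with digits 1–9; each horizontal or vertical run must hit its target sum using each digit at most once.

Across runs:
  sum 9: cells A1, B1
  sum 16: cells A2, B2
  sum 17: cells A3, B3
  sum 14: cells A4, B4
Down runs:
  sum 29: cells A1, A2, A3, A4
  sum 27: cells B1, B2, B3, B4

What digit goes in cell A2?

7

16 in 2 cells must be {7,9}; 17 in 2 cells must be {8,9}; 29 in 4 cells must be {5,7,8,9}.
Nothing is forced directly, so branch on A2, whose candidates are 7 or 9. If A2 = 9: that forces B2 = 7, A3 = 8, B3 = 9, A4 = 5, after which B4 would have to be in {9} for the 14 across but in {3,5,6,8} for the 27 down — contradiction. So A2 = 7.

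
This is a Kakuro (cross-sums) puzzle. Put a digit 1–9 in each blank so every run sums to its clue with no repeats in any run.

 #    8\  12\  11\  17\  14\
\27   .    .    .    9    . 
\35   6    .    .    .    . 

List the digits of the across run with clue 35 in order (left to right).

6 5 7 8 9

35 in 5 cells must be {5,6,7,8,9}; 17 in 2 cells must be {8,9}.
R1C1 = 8 − 6 = 2 completes the 8 down.
R2C4 = 17 − 9 = 8 completes the 17 down.
No cell is forced outright now. R2C5 can only be 5 or 9 (the digits allowed by both its 35 across and its 14 down). If R2C5 = 5: then R1C5 would have to be in {1,3,4,5,6,7,8} for the 27 across but in {9} for the 14 down — contradiction. So R2C5 = 9.
R1C5 = 14 − 9 = 5 completes the 14 down.
Nothing is forced directly, so branch on R2C2, whose candidates are 5 or 7. If R2C2 = 7: then R1C2 would have to be in {3,4,7,8} for the 27 across but in {5} for the 12 down — contradiction. So R2C2 = 5.
R1C2 = 12 − 5 = 7 completes the 12 down.
R1C3 = 27 − 23 = 4 completes the 27 across.
R2C3 = 35 − 28 = 7 completes the 35 across.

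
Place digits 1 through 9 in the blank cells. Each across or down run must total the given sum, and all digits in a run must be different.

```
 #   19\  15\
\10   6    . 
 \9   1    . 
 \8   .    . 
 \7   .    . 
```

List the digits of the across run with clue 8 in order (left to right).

7 1

R1C2 = 10 − 6 = 4 completes the 10 across.
R2C2 = 9 − 1 = 8 completes the 9 across.
Nothing is forced directly, so branch on R3C2, whose candidates are 1 or 2. If R3C2 = 2: then R3C1 would have to be in {6} for the 8 across but in {3,4,5,7,8,9} for the 19 down — contradiction. So R3C2 = 1.
R3C1 = 8 − 1 = 7 completes the 8 across.
R4C1 = 19 − 14 = 5 completes the 19 down.
R4C2 = 7 − 5 = 2 completes the 7 across.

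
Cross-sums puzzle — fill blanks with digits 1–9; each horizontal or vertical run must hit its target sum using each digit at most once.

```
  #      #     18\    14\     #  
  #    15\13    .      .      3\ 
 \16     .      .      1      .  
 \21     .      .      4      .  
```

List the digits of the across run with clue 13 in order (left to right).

3 in 2 cells must be {1,2}.
R1C3 = 14 − 5 = 9 completes the 14 down.
Given what's placed, R2C4 must be 2 to fit the 16 across and 3 down.
R3C4 = 3 − 2 = 1 completes the 3 down.
R1C2 = 13 − 9 = 4 completes the 13 across.

4 9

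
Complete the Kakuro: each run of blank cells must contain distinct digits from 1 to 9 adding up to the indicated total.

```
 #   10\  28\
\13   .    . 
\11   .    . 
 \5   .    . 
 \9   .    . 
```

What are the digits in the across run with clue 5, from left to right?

10 in 4 cells must be {1,2,3,4}.
Only 4 fits R1C1 under both its across sum 13 and down sum 10.
R1C2 = 13 − 4 = 9 completes the 13 across.
Given what's placed, R3C2 must be 4 to fit the 5 across and 28 down.
R3C1 = 5 − 4 = 1 completes the 5 across.

1 4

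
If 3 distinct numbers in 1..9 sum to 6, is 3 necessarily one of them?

Yes

The only way to make 6 from 3 distinct digits is {1,2,3}, which contains 3.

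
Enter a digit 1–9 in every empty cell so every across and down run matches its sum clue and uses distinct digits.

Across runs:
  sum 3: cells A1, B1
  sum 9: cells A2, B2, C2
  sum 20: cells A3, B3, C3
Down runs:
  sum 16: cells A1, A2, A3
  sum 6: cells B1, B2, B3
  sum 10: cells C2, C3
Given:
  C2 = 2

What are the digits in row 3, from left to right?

3 in 2 cells must be {1,2}; 6 in 3 cells must be {1,2,3}.
B3 = 3: only digit in both the 20-across and 6-down candidate sets.
C3 = 10 − 2 = 8 completes the 10 down.
Given what's placed, B2 must be 1 to fit the 9 across and 6 down.
A3 = 20 − 11 = 9 completes the 20 across.
B1 = 6 − 4 = 2 completes the 6 down.
A2 = 9 − 3 = 6 completes the 9 across.
A1 = 3 − 2 = 1 completes the 3 across.

9 3 8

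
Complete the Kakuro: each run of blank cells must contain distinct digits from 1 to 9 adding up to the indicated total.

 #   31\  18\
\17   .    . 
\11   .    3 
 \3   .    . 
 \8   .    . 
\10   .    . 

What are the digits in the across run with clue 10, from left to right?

6 4

17 in 2 cells must be {8,9}; 3 in 2 cells must be {1,2}.
Given what's placed, R1C2 must be 8 to fit the 17 across and 18 down.
R2C1 = 11 − 3 = 8 completes the 11 across.
R1C1 = 17 − 8 = 9 completes the 17 across.
Nothing is forced directly, so branch on R3C1, whose candidates are 1 or 2. If R3C1 = 2: that forces R3C2 = 1, R4C2 = 2, R5C1 = 7, after which R5C2 would have to be in {3} for the 10 across but in {4} for the 18 down — contradiction. So R3C1 = 1.
R3C2 = 3 − 1 = 2 completes the 3 across.
R4C2 = 1: the only remaining digit allowed by both the 8 across and the 18 down.
R5C2 = 18 − 14 = 4 completes the 18 down.
R4C1 = 8 − 1 = 7 completes the 8 across.
R5C1 = 10 − 4 = 6 completes the 10 across.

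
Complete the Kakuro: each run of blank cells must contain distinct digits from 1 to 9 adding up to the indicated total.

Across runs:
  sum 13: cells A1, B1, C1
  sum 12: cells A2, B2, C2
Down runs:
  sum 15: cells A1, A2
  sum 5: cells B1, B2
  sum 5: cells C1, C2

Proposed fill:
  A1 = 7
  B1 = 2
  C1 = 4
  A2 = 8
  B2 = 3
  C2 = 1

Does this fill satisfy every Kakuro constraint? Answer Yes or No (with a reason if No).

Yes

Across: 7+2+4=13; 8+3+1=12. Down: 7+8=15; 2+3=5; 4+1=5. No digit repeats within any run.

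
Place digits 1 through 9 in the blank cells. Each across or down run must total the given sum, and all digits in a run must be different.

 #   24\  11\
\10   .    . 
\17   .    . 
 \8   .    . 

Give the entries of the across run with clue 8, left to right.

17 in 2 cells must be {8,9}; 24 in 3 cells must be {7,8,9}.
The 17 across and the 11 down share only 8, so R2C2 = 8.
The 8 across and the 24 down share only 7, so R3C1 = 7.
R3C2 = 8 − 7 = 1 completes the 8 across.
R1C2 = 11 − 9 = 2 completes the 11 down.
R2C1 = 17 − 8 = 9 completes the 17 across.
R1C1 = 10 − 2 = 8 completes the 10 across.

7 1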